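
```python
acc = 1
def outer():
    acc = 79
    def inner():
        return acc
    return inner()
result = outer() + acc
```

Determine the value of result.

Step 1: Global acc = 1. outer() shadows with acc = 79.
Step 2: inner() returns enclosing acc = 79. outer() = 79.
Step 3: result = 79 + global acc (1) = 80

The answer is 80.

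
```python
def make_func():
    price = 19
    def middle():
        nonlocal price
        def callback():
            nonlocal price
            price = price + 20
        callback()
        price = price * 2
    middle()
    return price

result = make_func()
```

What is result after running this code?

Step 1: price = 19.
Step 2: callback() adds 20: price = 19 + 20 = 39.
Step 3: middle() doubles: price = 39 * 2 = 78.
Step 4: result = 78

The answer is 78.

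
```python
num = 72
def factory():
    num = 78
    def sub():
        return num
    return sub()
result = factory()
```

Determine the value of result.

Step 1: num = 72 globally, but factory() defines num = 78 locally.
Step 2: sub() looks up num. Not in local scope, so checks enclosing scope (factory) and finds num = 78.
Step 3: result = 78

The answer is 78.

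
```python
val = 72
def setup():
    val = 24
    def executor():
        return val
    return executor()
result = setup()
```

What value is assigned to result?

Step 1: val = 72 globally, but setup() defines val = 24 locally.
Step 2: executor() looks up val. Not in local scope, so checks enclosing scope (setup) and finds val = 24.
Step 3: result = 24

The answer is 24.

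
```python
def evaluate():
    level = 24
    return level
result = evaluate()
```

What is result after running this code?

Step 1: evaluate() defines level = 24 in its local scope.
Step 2: return level finds the local variable level = 24.
Step 3: result = 24

The answer is 24.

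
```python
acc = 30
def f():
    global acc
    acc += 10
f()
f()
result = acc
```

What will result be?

Step 1: acc = 30.
Step 2: First f(): acc = 30 + 10 = 40.
Step 3: Second f(): acc = 40 + 10 = 50. result = 50

The answer is 50.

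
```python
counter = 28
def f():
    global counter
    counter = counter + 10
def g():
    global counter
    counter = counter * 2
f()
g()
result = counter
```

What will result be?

Step 1: counter = 28.
Step 2: f() adds 10: counter = 28 + 10 = 38.
Step 3: g() doubles: counter = 38 * 2 = 76.
Step 4: result = 76

The answer is 76.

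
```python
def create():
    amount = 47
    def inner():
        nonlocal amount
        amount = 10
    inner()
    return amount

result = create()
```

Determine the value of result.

Step 1: create() sets amount = 47.
Step 2: inner() uses nonlocal to reassign amount = 10.
Step 3: result = 10

The answer is 10.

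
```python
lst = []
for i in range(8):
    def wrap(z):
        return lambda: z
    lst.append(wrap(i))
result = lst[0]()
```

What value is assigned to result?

Step 1: wrap(i) creates a new scope capturing z = i at call time.
Step 2: lst[0] = wrap(0), so its lambda captures z = 0.
Step 3: result = 0 (closure factory fixes late binding)

The answer is 0.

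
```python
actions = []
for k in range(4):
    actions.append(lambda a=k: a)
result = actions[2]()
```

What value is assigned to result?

Step 1: Default argument a=k captures k's value at each iteration.
Step 2: actions[2] captured a = 2 when k was 2.
Step 3: result = 2

The answer is 2.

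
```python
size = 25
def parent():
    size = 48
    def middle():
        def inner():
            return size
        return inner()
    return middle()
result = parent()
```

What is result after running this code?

Step 1: parent() defines size = 48. middle() and inner() have no local size.
Step 2: inner() checks local (none), enclosing middle() (none), enclosing parent() and finds size = 48.
Step 3: result = 48

The answer is 48.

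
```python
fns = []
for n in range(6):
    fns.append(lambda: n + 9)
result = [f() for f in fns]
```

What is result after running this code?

Step 1: All lambdas capture n by reference. After the loop, n = 5.
Step 2: Each call returns 5 + 9 = 14.
Step 3: result = [14, 14, 14, 14, 14, 14]

The answer is [14, 14, 14, 14, 14, 14].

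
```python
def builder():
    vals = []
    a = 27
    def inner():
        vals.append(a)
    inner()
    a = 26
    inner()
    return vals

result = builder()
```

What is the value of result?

Step 1: a = 27. inner() appends current a to vals.
Step 2: First inner(): appends 27. Then a = 26.
Step 3: Second inner(): appends 26 (closure sees updated a). result = [27, 26]

The answer is [27, 26].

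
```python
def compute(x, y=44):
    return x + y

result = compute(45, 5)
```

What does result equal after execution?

Step 1: compute(45, 5) overrides default y with 5.
Step 2: Returns 45 + 5 = 50.
Step 3: result = 50

The answer is 50.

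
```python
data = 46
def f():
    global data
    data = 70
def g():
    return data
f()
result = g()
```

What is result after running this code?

Step 1: data = 46.
Step 2: f() sets global data = 70.
Step 3: g() reads global data = 70. result = 70

The answer is 70.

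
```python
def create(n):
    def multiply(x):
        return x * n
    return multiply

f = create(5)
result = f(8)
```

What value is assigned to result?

Step 1: create(5) returns multiply closure with n = 5.
Step 2: f(8) computes 8 * 5 = 40.
Step 3: result = 40

The answer is 40.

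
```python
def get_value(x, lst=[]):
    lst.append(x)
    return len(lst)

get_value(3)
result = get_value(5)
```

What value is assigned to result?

Step 1: Mutable default list persists between calls.
Step 2: First call: lst = [3], len = 1. Second call: lst = [3, 5], len = 2.
Step 3: result = 2

The answer is 2.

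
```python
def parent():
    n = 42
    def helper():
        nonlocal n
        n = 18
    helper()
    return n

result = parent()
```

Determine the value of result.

Step 1: parent() sets n = 42.
Step 2: helper() uses nonlocal to reassign n = 18.
Step 3: result = 18

The answer is 18.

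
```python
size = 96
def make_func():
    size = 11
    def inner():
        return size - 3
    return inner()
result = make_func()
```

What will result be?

Step 1: make_func() shadows global size with size = 11.
Step 2: inner() finds size = 11 in enclosing scope, computes 11 - 3 = 8.
Step 3: result = 8

The answer is 8.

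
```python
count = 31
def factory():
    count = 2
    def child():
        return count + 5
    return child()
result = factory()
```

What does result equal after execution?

Step 1: factory() shadows global count with count = 2.
Step 2: child() finds count = 2 in enclosing scope, computes 2 + 5 = 7.
Step 3: result = 7

The answer is 7.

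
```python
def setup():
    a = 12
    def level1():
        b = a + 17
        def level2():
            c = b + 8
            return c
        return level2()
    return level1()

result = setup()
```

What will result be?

Step 1: a = 12. b = a + 17 = 29.
Step 2: c = b + 8 = 29 + 8 = 37.
Step 3: result = 37

The answer is 37.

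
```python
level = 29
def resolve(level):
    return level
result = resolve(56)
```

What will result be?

Step 1: Global level = 29.
Step 2: resolve(56) takes parameter level = 56, which shadows the global.
Step 3: result = 56

The answer is 56.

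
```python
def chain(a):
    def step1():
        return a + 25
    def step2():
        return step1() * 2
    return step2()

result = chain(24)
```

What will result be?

Step 1: chain(24) captures a = 24.
Step 2: step2() calls step1() which returns 24 + 25 = 49.
Step 3: step2() returns 49 * 2 = 98

The answer is 98.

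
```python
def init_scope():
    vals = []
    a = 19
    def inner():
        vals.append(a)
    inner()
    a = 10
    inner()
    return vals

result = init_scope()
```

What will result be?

Step 1: a = 19. inner() appends current a to vals.
Step 2: First inner(): appends 19. Then a = 10.
Step 3: Second inner(): appends 10 (closure sees updated a). result = [19, 10]

The answer is [19, 10].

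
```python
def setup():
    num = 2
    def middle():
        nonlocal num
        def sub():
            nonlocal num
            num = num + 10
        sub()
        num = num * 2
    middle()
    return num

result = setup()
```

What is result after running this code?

Step 1: num = 2.
Step 2: sub() adds 10: num = 2 + 10 = 12.
Step 3: middle() doubles: num = 12 * 2 = 24.
Step 4: result = 24

The answer is 24.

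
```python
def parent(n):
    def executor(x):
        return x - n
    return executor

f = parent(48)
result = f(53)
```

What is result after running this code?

Step 1: parent(48) creates a closure capturing n = 48.
Step 2: f(53) computes 53 - 48 = 5.
Step 3: result = 5

The answer is 5.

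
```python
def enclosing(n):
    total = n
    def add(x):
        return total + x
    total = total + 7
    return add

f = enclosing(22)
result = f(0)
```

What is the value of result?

Step 1: enclosing(22) sets total = 22, then total = 22 + 7 = 29.
Step 2: Closures capture by reference, so add sees total = 29.
Step 3: f(0) returns 29 + 0 = 29

The answer is 29.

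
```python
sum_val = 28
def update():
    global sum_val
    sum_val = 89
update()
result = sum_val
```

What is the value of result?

Step 1: sum_val = 28 globally.
Step 2: update() declares global sum_val and sets it to 89.
Step 3: After update(), global sum_val = 89. result = 89

The answer is 89.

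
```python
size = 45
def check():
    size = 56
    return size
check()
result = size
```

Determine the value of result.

Step 1: Global size = 45.
Step 2: check() creates local size = 56 (shadow, not modification).
Step 3: After check() returns, global size is unchanged. result = 45

The answer is 45.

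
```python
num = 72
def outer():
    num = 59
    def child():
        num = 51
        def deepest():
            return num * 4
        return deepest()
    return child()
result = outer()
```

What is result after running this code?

Step 1: deepest() looks up num through LEGB: not local, finds num = 51 in enclosing child().
Step 2: Returns 51 * 4 = 204.
Step 3: result = 204

The answer is 204.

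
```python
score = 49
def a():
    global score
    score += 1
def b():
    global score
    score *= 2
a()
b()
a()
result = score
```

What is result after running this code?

Step 1: score = 49.
Step 2: a(): score = 49 + 1 = 50.
Step 3: b(): score = 50 * 2 = 100.
Step 4: a(): score = 100 + 1 = 101

The answer is 101.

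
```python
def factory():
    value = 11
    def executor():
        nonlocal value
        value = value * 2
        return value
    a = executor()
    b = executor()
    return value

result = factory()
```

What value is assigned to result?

Step 1: value starts at 11.
Step 2: First executor(): value = 11 * 2 = 22.
Step 3: Second executor(): value = 22 * 2 = 44.
Step 4: result = 44

The answer is 44.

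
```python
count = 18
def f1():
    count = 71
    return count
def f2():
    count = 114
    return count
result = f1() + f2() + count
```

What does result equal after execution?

Step 1: Each function shadows global count with its own local.
Step 2: f1() returns 71, f2() returns 114.
Step 3: Global count = 18 is unchanged. result = 71 + 114 + 18 = 203

The answer is 203.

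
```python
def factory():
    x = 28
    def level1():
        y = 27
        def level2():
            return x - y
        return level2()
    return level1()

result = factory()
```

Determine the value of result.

Step 1: x = 28 in factory. y = 27 in level1.
Step 2: level2() reads x = 28 and y = 27 from enclosing scopes.
Step 3: result = 28 - 27 = 1

The answer is 1.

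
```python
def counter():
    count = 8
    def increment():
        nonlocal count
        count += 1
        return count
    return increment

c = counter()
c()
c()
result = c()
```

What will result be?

Step 1: counter() creates closure with count = 8.
Step 2: Each c() call increments count via nonlocal. After 3 calls: 8 + 3 = 11.
Step 3: result = 11

The answer is 11.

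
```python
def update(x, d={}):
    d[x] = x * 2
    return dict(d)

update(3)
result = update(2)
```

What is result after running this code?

Step 1: Mutable default dict is shared across calls.
Step 2: First call adds 3: 6. Second call adds 2: 4.
Step 3: result = {3: 6, 2: 4}

The answer is {3: 6, 2: 4}.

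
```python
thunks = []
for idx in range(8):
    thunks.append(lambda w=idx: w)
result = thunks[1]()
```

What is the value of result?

Step 1: Default argument w=idx captures idx's value at each iteration.
Step 2: thunks[1] captured w = 1 when idx was 1.
Step 3: result = 1

The answer is 1.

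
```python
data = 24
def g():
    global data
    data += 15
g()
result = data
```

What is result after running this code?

Step 1: data = 24 globally.
Step 2: g() modifies global data: data += 15 = 39.
Step 3: result = 39

The answer is 39.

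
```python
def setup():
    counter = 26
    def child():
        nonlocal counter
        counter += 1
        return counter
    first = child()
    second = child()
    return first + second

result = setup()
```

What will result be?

Step 1: counter starts at 26.
Step 2: First call: counter = 26 + 1 = 27, returns 27.
Step 3: Second call: counter = 27 + 1 = 28, returns 28.
Step 4: result = 27 + 28 = 55

The answer is 55.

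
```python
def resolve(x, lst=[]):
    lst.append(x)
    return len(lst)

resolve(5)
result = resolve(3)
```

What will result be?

Step 1: Mutable default list persists between calls.
Step 2: First call: lst = [5], len = 1. Second call: lst = [5, 3], len = 2.
Step 3: result = 2

The answer is 2.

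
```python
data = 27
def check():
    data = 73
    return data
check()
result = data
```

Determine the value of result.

Step 1: Global data = 27.
Step 2: check() creates local data = 73 (shadow, not modification).
Step 3: After check() returns, global data is unchanged. result = 27

The answer is 27.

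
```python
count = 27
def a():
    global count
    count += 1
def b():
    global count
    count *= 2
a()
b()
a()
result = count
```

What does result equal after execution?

Step 1: count = 27.
Step 2: a(): count = 27 + 1 = 28.
Step 3: b(): count = 28 * 2 = 56.
Step 4: a(): count = 56 + 1 = 57

The answer is 57.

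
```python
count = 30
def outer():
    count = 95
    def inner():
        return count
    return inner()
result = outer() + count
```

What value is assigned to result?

Step 1: Global count = 30. outer() shadows with count = 95.
Step 2: inner() returns enclosing count = 95. outer() = 95.
Step 3: result = 95 + global count (30) = 125

The answer is 125.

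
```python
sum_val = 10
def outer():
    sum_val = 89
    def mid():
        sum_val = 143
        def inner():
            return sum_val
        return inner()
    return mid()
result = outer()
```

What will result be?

Step 1: Three levels of shadowing: global 10, outer 89, mid 143.
Step 2: inner() finds sum_val = 143 in enclosing mid() scope.
Step 3: result = 143

The answer is 143.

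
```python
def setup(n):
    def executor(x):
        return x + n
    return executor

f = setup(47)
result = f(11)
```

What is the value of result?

Step 1: setup(47) creates a closure that captures n = 47.
Step 2: f(11) calls the closure with x = 11, returning 11 + 47 = 58.
Step 3: result = 58

The answer is 58.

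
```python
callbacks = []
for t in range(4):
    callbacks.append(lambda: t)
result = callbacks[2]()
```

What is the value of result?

Step 1: The loop creates 4 lambdas, all referencing the same variable t.
Step 2: After the loop, t = 3 (final value).
Step 3: callbacks[2]() looks up t at call time and finds 3. This is the late binding gotcha. result = 3

The answer is 3.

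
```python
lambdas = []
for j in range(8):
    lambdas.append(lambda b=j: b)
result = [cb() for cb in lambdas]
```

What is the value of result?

Step 1: Default arg b=j captures j at each iteration.
Step 2: Each lambda has its own default: 0, 1, ..., 7.
Step 3: result = [0, 1, 2, 3, 4, 5, 6, 7]

The answer is [0, 1, 2, 3, 4, 5, 6, 7].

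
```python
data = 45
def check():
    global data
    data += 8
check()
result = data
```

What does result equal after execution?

Step 1: data = 45 globally.
Step 2: check() modifies global data: data += 8 = 53.
Step 3: result = 53

The answer is 53.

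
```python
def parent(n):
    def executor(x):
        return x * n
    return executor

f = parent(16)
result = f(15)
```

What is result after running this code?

Step 1: parent(16) creates a closure capturing n = 16.
Step 2: f(15) computes 15 * 16 = 240.
Step 3: result = 240

The answer is 240.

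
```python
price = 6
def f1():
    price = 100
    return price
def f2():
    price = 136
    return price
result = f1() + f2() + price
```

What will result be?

Step 1: Each function shadows global price with its own local.
Step 2: f1() returns 100, f2() returns 136.
Step 3: Global price = 6 is unchanged. result = 100 + 136 + 6 = 242

The answer is 242.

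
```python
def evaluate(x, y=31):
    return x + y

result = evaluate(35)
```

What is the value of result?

Step 1: evaluate(35) uses default y = 31.
Step 2: Returns 35 + 31 = 66.
Step 3: result = 66

The answer is 66.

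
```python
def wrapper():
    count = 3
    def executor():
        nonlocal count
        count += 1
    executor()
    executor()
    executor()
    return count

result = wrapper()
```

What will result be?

Step 1: count starts at 3.
Step 2: executor() is called 3 times, each adding 1.
Step 3: count = 3 + 1 * 3 = 6

The answer is 6.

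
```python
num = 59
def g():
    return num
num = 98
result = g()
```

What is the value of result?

Step 1: num is first set to 59, then reassigned to 98.
Step 2: g() is called after the reassignment, so it looks up the current global num = 98.
Step 3: result = 98

The answer is 98.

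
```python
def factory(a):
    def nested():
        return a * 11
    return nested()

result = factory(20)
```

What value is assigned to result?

Step 1: factory(20) binds parameter a = 20.
Step 2: nested() accesses a = 20 from enclosing scope.
Step 3: result = 20 * 11 = 220

The answer is 220.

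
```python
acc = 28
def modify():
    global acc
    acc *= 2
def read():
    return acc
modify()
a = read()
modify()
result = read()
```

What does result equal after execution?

Step 1: acc = 28.
Step 2: First modify(): acc = 28 * 2 = 56.
Step 3: Second modify(): acc = 56 * 2 = 112.
Step 4: read() returns 112

The answer is 112.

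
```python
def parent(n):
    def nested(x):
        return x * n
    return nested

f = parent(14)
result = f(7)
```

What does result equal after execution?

Step 1: parent(14) creates a closure capturing n = 14.
Step 2: f(7) computes 7 * 14 = 98.
Step 3: result = 98

The answer is 98.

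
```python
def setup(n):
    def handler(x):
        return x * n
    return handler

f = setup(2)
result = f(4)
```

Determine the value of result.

Step 1: setup(2) creates a closure capturing n = 2.
Step 2: f(4) computes 4 * 2 = 8.
Step 3: result = 8

The answer is 8.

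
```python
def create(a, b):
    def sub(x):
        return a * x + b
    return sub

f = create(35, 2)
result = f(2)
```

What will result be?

Step 1: create(35, 2) captures a = 35, b = 2.
Step 2: f(2) computes 35 * 2 + 2 = 72.
Step 3: result = 72

The answer is 72.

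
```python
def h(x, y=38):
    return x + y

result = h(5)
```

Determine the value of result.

Step 1: h(5) uses default y = 38.
Step 2: Returns 5 + 38 = 43.
Step 3: result = 43

The answer is 43.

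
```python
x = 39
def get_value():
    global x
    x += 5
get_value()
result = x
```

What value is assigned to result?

Step 1: x = 39 globally.
Step 2: get_value() modifies global x: x += 5 = 44.
Step 3: result = 44

The answer is 44.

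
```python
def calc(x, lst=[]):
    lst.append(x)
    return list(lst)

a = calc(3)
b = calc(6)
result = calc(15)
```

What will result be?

Step 1: Default list is shared. list() creates copies for return values.
Step 2: Internal list grows: [3] -> [3, 6] -> [3, 6, 15].
Step 3: result = [3, 6, 15]

The answer is [3, 6, 15].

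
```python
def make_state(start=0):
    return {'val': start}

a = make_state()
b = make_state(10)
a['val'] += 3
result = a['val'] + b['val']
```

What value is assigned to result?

Step 1: make_state() returns a new dict each call (immutable default 0).
Step 2: a = {'val': 0}, b = {'val': 10}.
Step 3: a['val'] += 3 = 3. result = 3 + 10 = 13

The answer is 13.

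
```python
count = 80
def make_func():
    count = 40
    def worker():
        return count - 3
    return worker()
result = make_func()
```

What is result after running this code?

Step 1: make_func() shadows global count with count = 40.
Step 2: worker() finds count = 40 in enclosing scope, computes 40 - 3 = 37.
Step 3: result = 37

The answer is 37.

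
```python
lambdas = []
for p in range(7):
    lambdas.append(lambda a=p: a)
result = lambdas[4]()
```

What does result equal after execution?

Step 1: Default argument a=p captures p's value at each iteration.
Step 2: lambdas[4] captured a = 4 when p was 4.
Step 3: result = 4

The answer is 4.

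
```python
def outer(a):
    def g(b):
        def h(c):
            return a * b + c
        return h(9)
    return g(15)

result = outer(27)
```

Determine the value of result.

Step 1: a = 27, b = 15, c = 9.
Step 2: h() computes a * b + c = 27 * 15 + 9 = 414.
Step 3: result = 414

The answer is 414.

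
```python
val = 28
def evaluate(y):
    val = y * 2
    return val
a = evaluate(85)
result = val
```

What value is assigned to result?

Step 1: Global val = 28.
Step 2: evaluate(85) creates local val = 85 * 2 = 170.
Step 3: Global val unchanged because no global keyword. result = 28

The answer is 28.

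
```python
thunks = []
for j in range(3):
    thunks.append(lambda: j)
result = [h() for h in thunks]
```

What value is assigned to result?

Step 1: All 3 lambdas share the same variable j.
Step 2: After the loop, j = 2.
Step 3: Each call returns 2. result = [2, 2, 2]

The answer is [2, 2, 2].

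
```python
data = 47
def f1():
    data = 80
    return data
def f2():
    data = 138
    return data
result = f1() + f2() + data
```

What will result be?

Step 1: Each function shadows global data with its own local.
Step 2: f1() returns 80, f2() returns 138.
Step 3: Global data = 47 is unchanged. result = 80 + 138 + 47 = 265

The answer is 265.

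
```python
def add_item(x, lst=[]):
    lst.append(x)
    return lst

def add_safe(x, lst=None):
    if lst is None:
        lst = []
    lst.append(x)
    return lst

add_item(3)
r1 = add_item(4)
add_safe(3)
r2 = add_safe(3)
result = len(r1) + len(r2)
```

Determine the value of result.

Step 1: add_item shares mutable default: after 2 calls, lst = [3, 4], len = 2.
Step 2: add_safe creates fresh list each time: r2 = [3], len = 1.
Step 3: result = 2 + 1 = 3

The answer is 3.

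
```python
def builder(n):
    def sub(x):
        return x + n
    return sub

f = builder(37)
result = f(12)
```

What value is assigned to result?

Step 1: builder(37) creates a closure that captures n = 37.
Step 2: f(12) calls the closure with x = 12, returning 12 + 37 = 49.
Step 3: result = 49

The answer is 49.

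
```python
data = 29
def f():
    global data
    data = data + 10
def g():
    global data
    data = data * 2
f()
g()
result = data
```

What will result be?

Step 1: data = 29.
Step 2: f() adds 10: data = 29 + 10 = 39.
Step 3: g() doubles: data = 39 * 2 = 78.
Step 4: result = 78

The answer is 78.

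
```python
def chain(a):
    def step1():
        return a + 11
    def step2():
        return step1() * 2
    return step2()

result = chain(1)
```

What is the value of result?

Step 1: chain(1) captures a = 1.
Step 2: step2() calls step1() which returns 1 + 11 = 12.
Step 3: step2() returns 12 * 2 = 24

The answer is 24.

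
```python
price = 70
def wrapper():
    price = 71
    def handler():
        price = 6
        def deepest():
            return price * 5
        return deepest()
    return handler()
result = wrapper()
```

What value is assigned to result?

Step 1: deepest() looks up price through LEGB: not local, finds price = 6 in enclosing handler().
Step 2: Returns 6 * 5 = 30.
Step 3: result = 30

The answer is 30.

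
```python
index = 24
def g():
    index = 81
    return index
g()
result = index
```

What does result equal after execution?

Step 1: Global index = 24.
Step 2: g() creates local index = 81 (shadow, not modification).
Step 3: After g() returns, global index is unchanged. result = 24

The answer is 24.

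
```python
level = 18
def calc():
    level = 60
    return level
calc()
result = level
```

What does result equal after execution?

Step 1: Global level = 18.
Step 2: calc() creates local level = 60 (shadow, not modification).
Step 3: After calc() returns, global level is unchanged. result = 18

The answer is 18.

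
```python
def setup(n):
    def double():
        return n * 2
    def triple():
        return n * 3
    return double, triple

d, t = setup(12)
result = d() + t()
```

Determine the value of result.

Step 1: Both closures capture the same n = 12.
Step 2: d() = 12 * 2 = 24, t() = 12 * 3 = 36.
Step 3: result = 24 + 36 = 60

The answer is 60.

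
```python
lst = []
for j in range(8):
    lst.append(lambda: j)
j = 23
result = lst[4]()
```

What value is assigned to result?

Step 1: Lambdas capture the variable j by reference, not by value.
Step 2: After the loop, j is reassigned to 23.
Step 3: lst[4]() looks up the current j = 23. result = 23

The answer is 23.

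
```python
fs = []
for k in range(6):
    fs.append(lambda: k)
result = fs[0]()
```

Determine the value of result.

Step 1: The loop creates 6 lambdas, all referencing the same variable k.
Step 2: After the loop, k = 5 (final value).
Step 3: fs[0]() looks up k at call time and finds 5. This is the late binding gotcha. result = 5

The answer is 5.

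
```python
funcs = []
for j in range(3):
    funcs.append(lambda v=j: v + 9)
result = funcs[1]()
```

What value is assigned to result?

Step 1: Default argument v=j captures j's value at definition time.
Step 2: funcs[1] was defined when j = 1, so v defaults to 1.
Step 3: result = 1 + 9 = 10 (default arg fixes the late binding issue)

The answer is 10.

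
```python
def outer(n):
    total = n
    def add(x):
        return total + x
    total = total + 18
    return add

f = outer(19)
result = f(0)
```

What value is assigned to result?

Step 1: outer(19) sets total = 19, then total = 19 + 18 = 37.
Step 2: Closures capture by reference, so add sees total = 37.
Step 3: f(0) returns 37 + 0 = 37

The answer is 37.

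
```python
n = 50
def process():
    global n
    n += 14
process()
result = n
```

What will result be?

Step 1: n = 50 globally.
Step 2: process() modifies global n: n += 14 = 64.
Step 3: result = 64

The answer is 64.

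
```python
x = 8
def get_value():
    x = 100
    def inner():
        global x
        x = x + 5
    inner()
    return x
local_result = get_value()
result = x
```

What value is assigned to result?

Step 1: Global x = 8. get_value() creates local x = 100.
Step 2: inner() declares global x and adds 5: global x = 8 + 5 = 13.
Step 3: get_value() returns its local x = 100 (unaffected by inner).
Step 4: result = global x = 13

The answer is 13.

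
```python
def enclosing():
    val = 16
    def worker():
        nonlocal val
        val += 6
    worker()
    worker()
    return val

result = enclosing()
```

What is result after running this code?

Step 1: val starts at 16.
Step 2: worker() is called 2 times, each adding 6.
Step 3: val = 16 + 6 * 2 = 28

The answer is 28.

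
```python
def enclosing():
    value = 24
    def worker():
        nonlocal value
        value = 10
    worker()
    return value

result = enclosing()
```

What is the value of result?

Step 1: enclosing() sets value = 24.
Step 2: worker() uses nonlocal to reassign value = 10.
Step 3: result = 10

The answer is 10.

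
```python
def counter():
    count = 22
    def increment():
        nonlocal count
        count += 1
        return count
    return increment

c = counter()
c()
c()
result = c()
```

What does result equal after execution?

Step 1: counter() creates closure with count = 22.
Step 2: Each c() call increments count via nonlocal. After 3 calls: 22 + 3 = 25.
Step 3: result = 25

The answer is 25.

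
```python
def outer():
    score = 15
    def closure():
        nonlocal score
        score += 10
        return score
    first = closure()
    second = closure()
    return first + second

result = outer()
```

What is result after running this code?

Step 1: score starts at 15.
Step 2: First call: score = 15 + 10 = 25, returns 25.
Step 3: Second call: score = 25 + 10 = 35, returns 35.
Step 4: result = 25 + 35 = 60

The answer is 60.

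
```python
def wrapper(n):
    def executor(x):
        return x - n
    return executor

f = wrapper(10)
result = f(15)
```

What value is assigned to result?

Step 1: wrapper(10) creates a closure capturing n = 10.
Step 2: f(15) computes 15 - 10 = 5.
Step 3: result = 5

The answer is 5.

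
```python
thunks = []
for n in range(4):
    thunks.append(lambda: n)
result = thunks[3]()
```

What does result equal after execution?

Step 1: The loop creates 4 lambdas, all referencing the same variable n.
Step 2: After the loop, n = 3 (final value).
Step 3: thunks[3]() looks up n at call time and finds 3. This is the late binding gotcha. result = 3

The answer is 3.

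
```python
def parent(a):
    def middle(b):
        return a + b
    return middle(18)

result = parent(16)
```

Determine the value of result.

Step 1: parent(16) passes a = 16.
Step 2: middle(18) has b = 18, reads a = 16 from enclosing.
Step 3: result = 16 + 18 = 34

The answer is 34.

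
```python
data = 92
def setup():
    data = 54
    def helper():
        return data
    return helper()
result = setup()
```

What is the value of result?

Step 1: data = 92 globally, but setup() defines data = 54 locally.
Step 2: helper() looks up data. Not in local scope, so checks enclosing scope (setup) and finds data = 54.
Step 3: result = 54

The answer is 54.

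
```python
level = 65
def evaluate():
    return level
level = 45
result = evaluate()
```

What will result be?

Step 1: level is first set to 65, then reassigned to 45.
Step 2: evaluate() is called after the reassignment, so it looks up the current global level = 45.
Step 3: result = 45

The answer is 45.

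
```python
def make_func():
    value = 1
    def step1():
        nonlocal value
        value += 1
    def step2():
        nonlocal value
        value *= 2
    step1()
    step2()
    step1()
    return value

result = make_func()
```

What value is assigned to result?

Step 1: value = 1.
Step 2: step1(): value = 1 + 1 = 2.
Step 3: step2(): value = 2 * 2 = 4.
Step 4: step1(): value = 4 + 1 = 5. result = 5

The answer is 5.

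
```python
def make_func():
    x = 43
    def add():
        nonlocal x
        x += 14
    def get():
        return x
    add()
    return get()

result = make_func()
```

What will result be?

Step 1: x = 43. add() modifies it via nonlocal, get() reads it.
Step 2: add() makes x = 43 + 14 = 57.
Step 3: get() returns 57. result = 57

The answer is 57.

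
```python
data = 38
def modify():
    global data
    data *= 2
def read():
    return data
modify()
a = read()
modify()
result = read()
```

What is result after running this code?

Step 1: data = 38.
Step 2: First modify(): data = 38 * 2 = 76.
Step 3: Second modify(): data = 76 * 2 = 152.
Step 4: read() returns 152

The answer is 152.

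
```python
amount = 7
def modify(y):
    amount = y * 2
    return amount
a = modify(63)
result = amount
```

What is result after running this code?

Step 1: Global amount = 7.
Step 2: modify(63) creates local amount = 63 * 2 = 126.
Step 3: Global amount unchanged because no global keyword. result = 7

The answer is 7.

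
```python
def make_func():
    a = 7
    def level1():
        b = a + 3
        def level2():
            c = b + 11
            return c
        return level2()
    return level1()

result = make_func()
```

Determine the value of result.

Step 1: a = 7. b = a + 3 = 10.
Step 2: c = b + 11 = 10 + 11 = 21.
Step 3: result = 21

The answer is 21.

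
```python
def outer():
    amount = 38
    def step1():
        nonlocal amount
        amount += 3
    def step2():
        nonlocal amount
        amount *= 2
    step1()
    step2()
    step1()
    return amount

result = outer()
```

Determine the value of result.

Step 1: amount = 38.
Step 2: step1(): amount = 38 + 3 = 41.
Step 3: step2(): amount = 41 * 2 = 82.
Step 4: step1(): amount = 82 + 3 = 85. result = 85

The answer is 85.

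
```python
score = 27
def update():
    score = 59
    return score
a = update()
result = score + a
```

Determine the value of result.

Step 1: Global score = 27. update() returns local score = 59.
Step 2: a = 59. Global score still = 27.
Step 3: result = 27 + 59 = 86

The answer is 86.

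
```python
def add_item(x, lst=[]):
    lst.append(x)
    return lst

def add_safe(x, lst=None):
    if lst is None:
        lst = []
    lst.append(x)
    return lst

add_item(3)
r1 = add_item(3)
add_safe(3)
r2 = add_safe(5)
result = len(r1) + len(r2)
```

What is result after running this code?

Step 1: add_item shares mutable default: after 2 calls, lst = [3, 3], len = 2.
Step 2: add_safe creates fresh list each time: r2 = [5], len = 1.
Step 3: result = 2 + 1 = 3

The answer is 3.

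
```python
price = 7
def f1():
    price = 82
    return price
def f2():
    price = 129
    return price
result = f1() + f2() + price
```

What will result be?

Step 1: Each function shadows global price with its own local.
Step 2: f1() returns 82, f2() returns 129.
Step 3: Global price = 7 is unchanged. result = 82 + 129 + 7 = 218

The answer is 218.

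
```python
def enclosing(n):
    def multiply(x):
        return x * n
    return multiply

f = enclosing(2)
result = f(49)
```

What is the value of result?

Step 1: enclosing(2) returns multiply closure with n = 2.
Step 2: f(49) computes 49 * 2 = 98.
Step 3: result = 98

The answer is 98.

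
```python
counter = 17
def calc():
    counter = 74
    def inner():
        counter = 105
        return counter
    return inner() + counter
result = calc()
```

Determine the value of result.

Step 1: calc() has local counter = 74. inner() has local counter = 105.
Step 2: inner() returns its local counter = 105.
Step 3: calc() returns 105 + its own counter (74) = 179

The answer is 179.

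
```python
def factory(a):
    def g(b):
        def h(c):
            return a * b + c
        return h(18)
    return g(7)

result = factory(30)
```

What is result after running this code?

Step 1: a = 30, b = 7, c = 18.
Step 2: h() computes a * b + c = 30 * 7 + 18 = 228.
Step 3: result = 228

The answer is 228.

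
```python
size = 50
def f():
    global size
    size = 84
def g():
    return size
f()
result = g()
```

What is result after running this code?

Step 1: size = 50.
Step 2: f() sets global size = 84.
Step 3: g() reads global size = 84. result = 84

The answer is 84.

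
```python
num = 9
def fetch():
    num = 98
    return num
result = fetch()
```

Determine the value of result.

Step 1: Global num = 9.
Step 2: fetch() creates local num = 98, shadowing the global.
Step 3: Returns local num = 98. result = 98

The answer is 98.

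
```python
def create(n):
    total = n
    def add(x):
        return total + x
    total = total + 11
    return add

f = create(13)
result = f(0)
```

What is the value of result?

Step 1: create(13) sets total = 13, then total = 13 + 11 = 24.
Step 2: Closures capture by reference, so add sees total = 24.
Step 3: f(0) returns 24 + 0 = 24

The answer is 24.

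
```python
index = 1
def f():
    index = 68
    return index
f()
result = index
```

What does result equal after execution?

Step 1: Global index = 1.
Step 2: f() creates local index = 68 (shadow, not modification).
Step 3: After f() returns, global index is unchanged. result = 1

The answer is 1.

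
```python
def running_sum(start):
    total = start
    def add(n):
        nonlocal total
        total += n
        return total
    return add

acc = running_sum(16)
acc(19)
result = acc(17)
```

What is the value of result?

Step 1: running_sum(16) creates closure with total = 16.
Step 2: First acc(19): total = 16 + 19 = 35.
Step 3: Second acc(17): total = 35 + 17 = 52. result = 52

The answer is 52.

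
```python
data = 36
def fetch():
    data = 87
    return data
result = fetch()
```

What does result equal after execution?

Step 1: Global data = 36.
Step 2: fetch() creates local data = 87, shadowing the global.
Step 3: Returns local data = 87. result = 87

The answer is 87.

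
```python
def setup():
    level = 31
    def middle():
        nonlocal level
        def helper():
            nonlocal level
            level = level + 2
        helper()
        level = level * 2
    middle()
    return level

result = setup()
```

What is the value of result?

Step 1: level = 31.
Step 2: helper() adds 2: level = 31 + 2 = 33.
Step 3: middle() doubles: level = 33 * 2 = 66.
Step 4: result = 66

The answer is 66.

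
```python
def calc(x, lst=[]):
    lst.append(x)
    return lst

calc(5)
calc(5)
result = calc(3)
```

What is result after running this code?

Step 1: Mutable default argument gotcha! The list [] is created once.
Step 2: Each call appends to the SAME list: [5], [5, 5], [5, 5, 3].
Step 3: result = [5, 5, 3]

The answer is [5, 5, 3].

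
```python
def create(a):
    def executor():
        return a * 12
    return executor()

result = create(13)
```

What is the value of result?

Step 1: create(13) binds parameter a = 13.
Step 2: executor() accesses a = 13 from enclosing scope.
Step 3: result = 13 * 12 = 156

The answer is 156.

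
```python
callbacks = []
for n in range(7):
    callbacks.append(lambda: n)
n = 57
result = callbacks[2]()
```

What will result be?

Step 1: Lambdas capture the variable n by reference, not by value.
Step 2: After the loop, n is reassigned to 57.
Step 3: callbacks[2]() looks up the current n = 57. result = 57

The answer is 57.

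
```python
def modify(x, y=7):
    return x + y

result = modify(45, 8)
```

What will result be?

Step 1: modify(45, 8) overrides default y with 8.
Step 2: Returns 45 + 8 = 53.
Step 3: result = 53

The answer is 53.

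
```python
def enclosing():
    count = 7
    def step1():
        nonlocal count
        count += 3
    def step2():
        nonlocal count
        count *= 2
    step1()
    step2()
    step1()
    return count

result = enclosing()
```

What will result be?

Step 1: count = 7.
Step 2: step1(): count = 7 + 3 = 10.
Step 3: step2(): count = 10 * 2 = 20.
Step 4: step1(): count = 20 + 3 = 23. result = 23

The answer is 23.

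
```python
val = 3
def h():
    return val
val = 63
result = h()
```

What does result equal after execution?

Step 1: val is first set to 3, then reassigned to 63.
Step 2: h() is called after the reassignment, so it looks up the current global val = 63.
Step 3: result = 63

The answer is 63.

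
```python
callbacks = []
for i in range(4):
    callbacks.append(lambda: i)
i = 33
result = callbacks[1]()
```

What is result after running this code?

Step 1: Lambdas capture the variable i by reference, not by value.
Step 2: After the loop, i is reassigned to 33.
Step 3: callbacks[1]() looks up the current i = 33. result = 33

The answer is 33.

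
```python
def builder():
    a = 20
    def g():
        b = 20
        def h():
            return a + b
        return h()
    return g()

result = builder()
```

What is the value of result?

Step 1: builder() defines a = 20. g() defines b = 20.
Step 2: h() accesses both from enclosing scopes: a = 20, b = 20.
Step 3: result = 20 + 20 = 40

The answer is 40.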